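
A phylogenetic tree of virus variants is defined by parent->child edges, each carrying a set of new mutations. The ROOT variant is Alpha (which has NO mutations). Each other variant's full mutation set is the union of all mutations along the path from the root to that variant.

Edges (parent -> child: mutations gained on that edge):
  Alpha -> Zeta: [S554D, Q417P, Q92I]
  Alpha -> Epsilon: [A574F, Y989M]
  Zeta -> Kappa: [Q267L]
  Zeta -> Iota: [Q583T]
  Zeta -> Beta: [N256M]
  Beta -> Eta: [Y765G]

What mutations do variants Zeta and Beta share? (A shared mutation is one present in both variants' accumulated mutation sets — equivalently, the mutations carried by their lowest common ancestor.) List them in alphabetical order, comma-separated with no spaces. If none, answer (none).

Accumulating mutations along path to Zeta:
  At Alpha: gained [] -> total []
  At Zeta: gained ['S554D', 'Q417P', 'Q92I'] -> total ['Q417P', 'Q92I', 'S554D']
Mutations(Zeta) = ['Q417P', 'Q92I', 'S554D']
Accumulating mutations along path to Beta:
  At Alpha: gained [] -> total []
  At Zeta: gained ['S554D', 'Q417P', 'Q92I'] -> total ['Q417P', 'Q92I', 'S554D']
  At Beta: gained ['N256M'] -> total ['N256M', 'Q417P', 'Q92I', 'S554D']
Mutations(Beta) = ['N256M', 'Q417P', 'Q92I', 'S554D']
Intersection: ['Q417P', 'Q92I', 'S554D'] ∩ ['N256M', 'Q417P', 'Q92I', 'S554D'] = ['Q417P', 'Q92I', 'S554D']

Answer: Q417P,Q92I,S554D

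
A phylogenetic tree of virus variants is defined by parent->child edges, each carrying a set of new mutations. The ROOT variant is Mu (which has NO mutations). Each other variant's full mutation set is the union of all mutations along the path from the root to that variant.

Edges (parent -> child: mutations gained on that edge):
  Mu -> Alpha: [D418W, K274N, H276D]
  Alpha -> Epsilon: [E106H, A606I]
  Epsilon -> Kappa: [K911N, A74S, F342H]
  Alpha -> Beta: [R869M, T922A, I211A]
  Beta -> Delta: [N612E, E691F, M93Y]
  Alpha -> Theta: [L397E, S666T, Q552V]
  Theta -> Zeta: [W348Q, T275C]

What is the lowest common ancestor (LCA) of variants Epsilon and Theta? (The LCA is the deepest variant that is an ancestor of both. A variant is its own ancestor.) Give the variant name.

Answer: Alpha

Derivation:
Path from root to Epsilon: Mu -> Alpha -> Epsilon
  ancestors of Epsilon: {Mu, Alpha, Epsilon}
Path from root to Theta: Mu -> Alpha -> Theta
  ancestors of Theta: {Mu, Alpha, Theta}
Common ancestors: {Mu, Alpha}
Walk up from Theta: Theta (not in ancestors of Epsilon), Alpha (in ancestors of Epsilon), Mu (in ancestors of Epsilon)
Deepest common ancestor (LCA) = Alpha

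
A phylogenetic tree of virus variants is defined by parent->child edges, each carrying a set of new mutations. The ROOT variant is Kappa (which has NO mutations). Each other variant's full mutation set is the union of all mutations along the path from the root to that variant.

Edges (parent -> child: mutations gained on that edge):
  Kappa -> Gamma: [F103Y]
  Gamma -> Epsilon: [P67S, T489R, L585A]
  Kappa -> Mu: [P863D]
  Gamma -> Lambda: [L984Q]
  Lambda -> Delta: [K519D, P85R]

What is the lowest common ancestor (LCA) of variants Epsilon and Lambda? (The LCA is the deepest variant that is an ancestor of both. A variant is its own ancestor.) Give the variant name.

Answer: Gamma

Derivation:
Path from root to Epsilon: Kappa -> Gamma -> Epsilon
  ancestors of Epsilon: {Kappa, Gamma, Epsilon}
Path from root to Lambda: Kappa -> Gamma -> Lambda
  ancestors of Lambda: {Kappa, Gamma, Lambda}
Common ancestors: {Kappa, Gamma}
Walk up from Lambda: Lambda (not in ancestors of Epsilon), Gamma (in ancestors of Epsilon), Kappa (in ancestors of Epsilon)
Deepest common ancestor (LCA) = Gamma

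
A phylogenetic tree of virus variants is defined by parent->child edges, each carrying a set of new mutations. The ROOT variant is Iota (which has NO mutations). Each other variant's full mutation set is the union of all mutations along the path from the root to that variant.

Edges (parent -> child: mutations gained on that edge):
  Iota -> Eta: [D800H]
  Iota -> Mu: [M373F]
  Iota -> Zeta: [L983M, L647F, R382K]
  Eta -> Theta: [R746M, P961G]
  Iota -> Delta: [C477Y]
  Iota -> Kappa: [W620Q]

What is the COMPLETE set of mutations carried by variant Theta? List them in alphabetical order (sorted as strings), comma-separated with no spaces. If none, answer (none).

Answer: D800H,P961G,R746M

Derivation:
At Iota: gained [] -> total []
At Eta: gained ['D800H'] -> total ['D800H']
At Theta: gained ['R746M', 'P961G'] -> total ['D800H', 'P961G', 'R746M']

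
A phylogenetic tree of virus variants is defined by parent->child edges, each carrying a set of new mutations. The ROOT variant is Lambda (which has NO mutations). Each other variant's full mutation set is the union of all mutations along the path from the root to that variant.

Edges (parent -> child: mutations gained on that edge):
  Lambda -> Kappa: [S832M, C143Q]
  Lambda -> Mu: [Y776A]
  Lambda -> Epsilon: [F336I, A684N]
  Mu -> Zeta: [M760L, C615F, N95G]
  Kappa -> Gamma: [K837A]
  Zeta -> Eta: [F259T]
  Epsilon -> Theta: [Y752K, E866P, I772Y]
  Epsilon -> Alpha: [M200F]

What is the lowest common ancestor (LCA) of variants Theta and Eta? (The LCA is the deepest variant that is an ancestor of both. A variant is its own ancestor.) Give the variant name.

Answer: Lambda

Derivation:
Path from root to Theta: Lambda -> Epsilon -> Theta
  ancestors of Theta: {Lambda, Epsilon, Theta}
Path from root to Eta: Lambda -> Mu -> Zeta -> Eta
  ancestors of Eta: {Lambda, Mu, Zeta, Eta}
Common ancestors: {Lambda}
Walk up from Eta: Eta (not in ancestors of Theta), Zeta (not in ancestors of Theta), Mu (not in ancestors of Theta), Lambda (in ancestors of Theta)
Deepest common ancestor (LCA) = Lambda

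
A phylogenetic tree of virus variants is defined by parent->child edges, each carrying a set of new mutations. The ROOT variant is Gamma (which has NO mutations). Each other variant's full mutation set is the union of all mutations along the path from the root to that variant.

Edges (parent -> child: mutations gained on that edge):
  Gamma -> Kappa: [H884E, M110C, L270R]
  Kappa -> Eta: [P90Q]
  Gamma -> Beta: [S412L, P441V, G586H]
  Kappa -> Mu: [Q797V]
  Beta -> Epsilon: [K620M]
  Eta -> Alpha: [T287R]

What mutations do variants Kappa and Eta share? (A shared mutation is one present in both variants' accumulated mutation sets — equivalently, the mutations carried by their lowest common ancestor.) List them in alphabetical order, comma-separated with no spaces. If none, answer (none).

Accumulating mutations along path to Kappa:
  At Gamma: gained [] -> total []
  At Kappa: gained ['H884E', 'M110C', 'L270R'] -> total ['H884E', 'L270R', 'M110C']
Mutations(Kappa) = ['H884E', 'L270R', 'M110C']
Accumulating mutations along path to Eta:
  At Gamma: gained [] -> total []
  At Kappa: gained ['H884E', 'M110C', 'L270R'] -> total ['H884E', 'L270R', 'M110C']
  At Eta: gained ['P90Q'] -> total ['H884E', 'L270R', 'M110C', 'P90Q']
Mutations(Eta) = ['H884E', 'L270R', 'M110C', 'P90Q']
Intersection: ['H884E', 'L270R', 'M110C'] ∩ ['H884E', 'L270R', 'M110C', 'P90Q'] = ['H884E', 'L270R', 'M110C']

Answer: H884E,L270R,M110C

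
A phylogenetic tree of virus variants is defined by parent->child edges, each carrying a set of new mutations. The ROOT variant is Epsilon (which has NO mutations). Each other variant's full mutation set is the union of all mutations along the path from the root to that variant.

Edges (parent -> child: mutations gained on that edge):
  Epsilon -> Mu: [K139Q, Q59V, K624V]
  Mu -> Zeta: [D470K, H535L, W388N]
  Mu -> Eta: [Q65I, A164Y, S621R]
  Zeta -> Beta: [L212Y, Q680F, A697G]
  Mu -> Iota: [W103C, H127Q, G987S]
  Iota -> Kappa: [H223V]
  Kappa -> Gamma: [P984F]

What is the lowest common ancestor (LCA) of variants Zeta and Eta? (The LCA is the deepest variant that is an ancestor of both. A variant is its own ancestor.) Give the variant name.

Answer: Mu

Derivation:
Path from root to Zeta: Epsilon -> Mu -> Zeta
  ancestors of Zeta: {Epsilon, Mu, Zeta}
Path from root to Eta: Epsilon -> Mu -> Eta
  ancestors of Eta: {Epsilon, Mu, Eta}
Common ancestors: {Epsilon, Mu}
Walk up from Eta: Eta (not in ancestors of Zeta), Mu (in ancestors of Zeta), Epsilon (in ancestors of Zeta)
Deepest common ancestor (LCA) = Mu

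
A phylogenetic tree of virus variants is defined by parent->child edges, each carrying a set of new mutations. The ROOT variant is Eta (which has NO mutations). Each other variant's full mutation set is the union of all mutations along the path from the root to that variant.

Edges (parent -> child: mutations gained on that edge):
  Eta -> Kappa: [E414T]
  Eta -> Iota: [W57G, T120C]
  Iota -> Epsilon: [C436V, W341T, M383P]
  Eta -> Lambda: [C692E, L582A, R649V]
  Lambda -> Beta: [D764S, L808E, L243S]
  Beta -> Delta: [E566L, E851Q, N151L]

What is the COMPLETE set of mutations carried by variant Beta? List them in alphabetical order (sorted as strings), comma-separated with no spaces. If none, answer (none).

At Eta: gained [] -> total []
At Lambda: gained ['C692E', 'L582A', 'R649V'] -> total ['C692E', 'L582A', 'R649V']
At Beta: gained ['D764S', 'L808E', 'L243S'] -> total ['C692E', 'D764S', 'L243S', 'L582A', 'L808E', 'R649V']

Answer: C692E,D764S,L243S,L582A,L808E,R649V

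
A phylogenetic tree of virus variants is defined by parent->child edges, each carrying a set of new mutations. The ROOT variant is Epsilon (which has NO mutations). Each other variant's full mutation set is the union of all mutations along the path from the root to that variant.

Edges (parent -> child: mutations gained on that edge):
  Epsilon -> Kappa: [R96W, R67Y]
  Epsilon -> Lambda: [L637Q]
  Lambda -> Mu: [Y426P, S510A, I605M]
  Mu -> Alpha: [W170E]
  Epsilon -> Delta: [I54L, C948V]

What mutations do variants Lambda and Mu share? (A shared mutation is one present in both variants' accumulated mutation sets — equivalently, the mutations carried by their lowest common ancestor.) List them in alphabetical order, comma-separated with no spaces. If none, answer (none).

Accumulating mutations along path to Lambda:
  At Epsilon: gained [] -> total []
  At Lambda: gained ['L637Q'] -> total ['L637Q']
Mutations(Lambda) = ['L637Q']
Accumulating mutations along path to Mu:
  At Epsilon: gained [] -> total []
  At Lambda: gained ['L637Q'] -> total ['L637Q']
  At Mu: gained ['Y426P', 'S510A', 'I605M'] -> total ['I605M', 'L637Q', 'S510A', 'Y426P']
Mutations(Mu) = ['I605M', 'L637Q', 'S510A', 'Y426P']
Intersection: ['L637Q'] ∩ ['I605M', 'L637Q', 'S510A', 'Y426P'] = ['L637Q']

Answer: L637Q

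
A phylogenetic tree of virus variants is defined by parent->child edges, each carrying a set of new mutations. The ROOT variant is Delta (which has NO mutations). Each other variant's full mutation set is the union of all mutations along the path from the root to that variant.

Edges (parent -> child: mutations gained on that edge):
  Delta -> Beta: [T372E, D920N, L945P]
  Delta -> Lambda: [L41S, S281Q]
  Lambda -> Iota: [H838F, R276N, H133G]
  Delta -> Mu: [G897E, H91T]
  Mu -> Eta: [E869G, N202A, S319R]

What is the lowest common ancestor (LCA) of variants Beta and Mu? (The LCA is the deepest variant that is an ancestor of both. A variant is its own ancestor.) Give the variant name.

Answer: Delta

Derivation:
Path from root to Beta: Delta -> Beta
  ancestors of Beta: {Delta, Beta}
Path from root to Mu: Delta -> Mu
  ancestors of Mu: {Delta, Mu}
Common ancestors: {Delta}
Walk up from Mu: Mu (not in ancestors of Beta), Delta (in ancestors of Beta)
Deepest common ancestor (LCA) = Delta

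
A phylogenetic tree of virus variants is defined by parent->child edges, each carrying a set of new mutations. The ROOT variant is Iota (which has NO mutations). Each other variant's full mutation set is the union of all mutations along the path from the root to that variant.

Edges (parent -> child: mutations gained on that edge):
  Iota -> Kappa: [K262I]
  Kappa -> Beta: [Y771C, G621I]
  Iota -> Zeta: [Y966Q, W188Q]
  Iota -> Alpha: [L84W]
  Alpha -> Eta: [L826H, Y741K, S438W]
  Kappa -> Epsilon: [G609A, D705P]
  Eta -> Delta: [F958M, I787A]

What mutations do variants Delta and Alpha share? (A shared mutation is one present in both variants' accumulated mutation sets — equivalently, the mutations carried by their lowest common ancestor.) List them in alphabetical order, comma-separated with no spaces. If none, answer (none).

Accumulating mutations along path to Delta:
  At Iota: gained [] -> total []
  At Alpha: gained ['L84W'] -> total ['L84W']
  At Eta: gained ['L826H', 'Y741K', 'S438W'] -> total ['L826H', 'L84W', 'S438W', 'Y741K']
  At Delta: gained ['F958M', 'I787A'] -> total ['F958M', 'I787A', 'L826H', 'L84W', 'S438W', 'Y741K']
Mutations(Delta) = ['F958M', 'I787A', 'L826H', 'L84W', 'S438W', 'Y741K']
Accumulating mutations along path to Alpha:
  At Iota: gained [] -> total []
  At Alpha: gained ['L84W'] -> total ['L84W']
Mutations(Alpha) = ['L84W']
Intersection: ['F958M', 'I787A', 'L826H', 'L84W', 'S438W', 'Y741K'] ∩ ['L84W'] = ['L84W']

Answer: L84W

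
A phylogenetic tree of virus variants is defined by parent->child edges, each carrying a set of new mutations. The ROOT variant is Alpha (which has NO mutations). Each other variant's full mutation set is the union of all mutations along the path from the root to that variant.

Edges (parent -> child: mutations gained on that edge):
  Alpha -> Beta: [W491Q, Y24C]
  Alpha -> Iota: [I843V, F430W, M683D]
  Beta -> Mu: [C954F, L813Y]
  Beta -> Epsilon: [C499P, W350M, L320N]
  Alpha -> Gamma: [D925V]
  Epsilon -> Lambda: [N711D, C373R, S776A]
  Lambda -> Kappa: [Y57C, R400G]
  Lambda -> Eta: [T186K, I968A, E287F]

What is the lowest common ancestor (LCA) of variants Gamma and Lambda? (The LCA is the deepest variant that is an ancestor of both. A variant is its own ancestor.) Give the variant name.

Path from root to Gamma: Alpha -> Gamma
  ancestors of Gamma: {Alpha, Gamma}
Path from root to Lambda: Alpha -> Beta -> Epsilon -> Lambda
  ancestors of Lambda: {Alpha, Beta, Epsilon, Lambda}
Common ancestors: {Alpha}
Walk up from Lambda: Lambda (not in ancestors of Gamma), Epsilon (not in ancestors of Gamma), Beta (not in ancestors of Gamma), Alpha (in ancestors of Gamma)
Deepest common ancestor (LCA) = Alpha

Answer: Alpha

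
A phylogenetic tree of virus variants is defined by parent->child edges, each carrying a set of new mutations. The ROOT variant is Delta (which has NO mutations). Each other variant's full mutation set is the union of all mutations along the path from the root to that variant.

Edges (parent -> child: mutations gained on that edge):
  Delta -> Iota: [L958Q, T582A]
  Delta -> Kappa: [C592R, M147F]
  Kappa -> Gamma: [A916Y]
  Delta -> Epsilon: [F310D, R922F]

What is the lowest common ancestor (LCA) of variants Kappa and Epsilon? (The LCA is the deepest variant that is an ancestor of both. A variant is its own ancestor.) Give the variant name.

Path from root to Kappa: Delta -> Kappa
  ancestors of Kappa: {Delta, Kappa}
Path from root to Epsilon: Delta -> Epsilon
  ancestors of Epsilon: {Delta, Epsilon}
Common ancestors: {Delta}
Walk up from Epsilon: Epsilon (not in ancestors of Kappa), Delta (in ancestors of Kappa)
Deepest common ancestor (LCA) = Delta

Answer: Delta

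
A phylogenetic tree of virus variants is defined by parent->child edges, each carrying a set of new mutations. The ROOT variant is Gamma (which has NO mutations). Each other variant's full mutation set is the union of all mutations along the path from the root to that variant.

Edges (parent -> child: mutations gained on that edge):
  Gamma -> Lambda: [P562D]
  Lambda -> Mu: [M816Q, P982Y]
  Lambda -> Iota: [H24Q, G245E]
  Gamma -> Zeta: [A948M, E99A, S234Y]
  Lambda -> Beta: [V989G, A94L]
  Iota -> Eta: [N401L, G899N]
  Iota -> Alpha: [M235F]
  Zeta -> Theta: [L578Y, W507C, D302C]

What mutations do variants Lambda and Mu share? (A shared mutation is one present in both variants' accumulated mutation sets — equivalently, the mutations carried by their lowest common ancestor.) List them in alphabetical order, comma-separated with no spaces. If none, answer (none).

Accumulating mutations along path to Lambda:
  At Gamma: gained [] -> total []
  At Lambda: gained ['P562D'] -> total ['P562D']
Mutations(Lambda) = ['P562D']
Accumulating mutations along path to Mu:
  At Gamma: gained [] -> total []
  At Lambda: gained ['P562D'] -> total ['P562D']
  At Mu: gained ['M816Q', 'P982Y'] -> total ['M816Q', 'P562D', 'P982Y']
Mutations(Mu) = ['M816Q', 'P562D', 'P982Y']
Intersection: ['P562D'] ∩ ['M816Q', 'P562D', 'P982Y'] = ['P562D']

Answer: P562D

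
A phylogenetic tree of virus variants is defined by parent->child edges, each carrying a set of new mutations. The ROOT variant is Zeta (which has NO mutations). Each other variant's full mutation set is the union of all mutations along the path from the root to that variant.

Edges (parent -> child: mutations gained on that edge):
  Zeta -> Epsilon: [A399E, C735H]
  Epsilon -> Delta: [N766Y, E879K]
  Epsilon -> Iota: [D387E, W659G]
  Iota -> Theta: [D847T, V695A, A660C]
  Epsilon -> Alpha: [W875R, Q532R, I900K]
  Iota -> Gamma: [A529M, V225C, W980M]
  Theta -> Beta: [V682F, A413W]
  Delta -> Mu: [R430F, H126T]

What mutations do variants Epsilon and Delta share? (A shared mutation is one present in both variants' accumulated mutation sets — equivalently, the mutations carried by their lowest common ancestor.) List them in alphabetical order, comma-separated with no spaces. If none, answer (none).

Accumulating mutations along path to Epsilon:
  At Zeta: gained [] -> total []
  At Epsilon: gained ['A399E', 'C735H'] -> total ['A399E', 'C735H']
Mutations(Epsilon) = ['A399E', 'C735H']
Accumulating mutations along path to Delta:
  At Zeta: gained [] -> total []
  At Epsilon: gained ['A399E', 'C735H'] -> total ['A399E', 'C735H']
  At Delta: gained ['N766Y', 'E879K'] -> total ['A399E', 'C735H', 'E879K', 'N766Y']
Mutations(Delta) = ['A399E', 'C735H', 'E879K', 'N766Y']
Intersection: ['A399E', 'C735H'] ∩ ['A399E', 'C735H', 'E879K', 'N766Y'] = ['A399E', 'C735H']

Answer: A399E,C735H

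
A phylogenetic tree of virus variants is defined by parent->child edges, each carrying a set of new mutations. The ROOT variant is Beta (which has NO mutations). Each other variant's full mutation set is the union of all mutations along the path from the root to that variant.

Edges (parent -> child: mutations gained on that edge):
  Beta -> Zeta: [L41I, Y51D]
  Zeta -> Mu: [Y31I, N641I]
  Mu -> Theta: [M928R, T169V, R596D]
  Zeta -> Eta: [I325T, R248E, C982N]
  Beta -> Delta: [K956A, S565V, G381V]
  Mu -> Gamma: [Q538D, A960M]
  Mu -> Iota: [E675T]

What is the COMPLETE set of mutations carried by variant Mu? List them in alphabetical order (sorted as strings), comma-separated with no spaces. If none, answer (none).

Answer: L41I,N641I,Y31I,Y51D

Derivation:
At Beta: gained [] -> total []
At Zeta: gained ['L41I', 'Y51D'] -> total ['L41I', 'Y51D']
At Mu: gained ['Y31I', 'N641I'] -> total ['L41I', 'N641I', 'Y31I', 'Y51D']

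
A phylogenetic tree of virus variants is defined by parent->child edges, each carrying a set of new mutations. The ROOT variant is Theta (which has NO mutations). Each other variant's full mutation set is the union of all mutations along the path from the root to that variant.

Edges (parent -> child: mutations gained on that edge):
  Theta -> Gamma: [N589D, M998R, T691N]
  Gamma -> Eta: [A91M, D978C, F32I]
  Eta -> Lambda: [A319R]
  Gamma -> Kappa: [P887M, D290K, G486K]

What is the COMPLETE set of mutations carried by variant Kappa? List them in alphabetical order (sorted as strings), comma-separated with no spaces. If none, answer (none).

Answer: D290K,G486K,M998R,N589D,P887M,T691N

Derivation:
At Theta: gained [] -> total []
At Gamma: gained ['N589D', 'M998R', 'T691N'] -> total ['M998R', 'N589D', 'T691N']
At Kappa: gained ['P887M', 'D290K', 'G486K'] -> total ['D290K', 'G486K', 'M998R', 'N589D', 'P887M', 'T691N']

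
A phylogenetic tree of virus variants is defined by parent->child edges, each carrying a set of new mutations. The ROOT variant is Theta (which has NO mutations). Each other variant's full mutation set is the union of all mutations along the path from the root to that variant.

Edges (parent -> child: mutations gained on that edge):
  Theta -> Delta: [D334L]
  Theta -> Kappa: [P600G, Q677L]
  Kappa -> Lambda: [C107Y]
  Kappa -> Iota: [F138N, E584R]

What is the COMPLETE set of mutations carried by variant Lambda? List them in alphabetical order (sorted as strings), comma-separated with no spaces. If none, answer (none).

Answer: C107Y,P600G,Q677L

Derivation:
At Theta: gained [] -> total []
At Kappa: gained ['P600G', 'Q677L'] -> total ['P600G', 'Q677L']
At Lambda: gained ['C107Y'] -> total ['C107Y', 'P600G', 'Q677L']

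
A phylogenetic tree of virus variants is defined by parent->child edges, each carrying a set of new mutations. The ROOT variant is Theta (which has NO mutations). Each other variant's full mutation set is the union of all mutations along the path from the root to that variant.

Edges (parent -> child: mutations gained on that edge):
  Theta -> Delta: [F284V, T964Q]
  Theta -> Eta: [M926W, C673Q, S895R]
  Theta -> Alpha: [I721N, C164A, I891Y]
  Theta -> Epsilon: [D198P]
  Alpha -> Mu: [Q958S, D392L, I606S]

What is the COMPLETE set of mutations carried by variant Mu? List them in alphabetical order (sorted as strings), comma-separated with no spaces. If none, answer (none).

Answer: C164A,D392L,I606S,I721N,I891Y,Q958S

Derivation:
At Theta: gained [] -> total []
At Alpha: gained ['I721N', 'C164A', 'I891Y'] -> total ['C164A', 'I721N', 'I891Y']
At Mu: gained ['Q958S', 'D392L', 'I606S'] -> total ['C164A', 'D392L', 'I606S', 'I721N', 'I891Y', 'Q958S']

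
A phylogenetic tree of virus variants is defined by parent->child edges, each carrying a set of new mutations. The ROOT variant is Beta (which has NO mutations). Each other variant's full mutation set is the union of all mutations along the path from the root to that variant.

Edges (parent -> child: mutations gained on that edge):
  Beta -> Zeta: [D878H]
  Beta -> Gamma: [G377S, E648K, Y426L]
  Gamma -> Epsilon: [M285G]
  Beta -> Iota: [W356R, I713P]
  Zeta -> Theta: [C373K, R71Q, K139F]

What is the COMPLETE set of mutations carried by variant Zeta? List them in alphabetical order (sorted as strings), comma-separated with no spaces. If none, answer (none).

Answer: D878H

Derivation:
At Beta: gained [] -> total []
At Zeta: gained ['D878H'] -> total ['D878H']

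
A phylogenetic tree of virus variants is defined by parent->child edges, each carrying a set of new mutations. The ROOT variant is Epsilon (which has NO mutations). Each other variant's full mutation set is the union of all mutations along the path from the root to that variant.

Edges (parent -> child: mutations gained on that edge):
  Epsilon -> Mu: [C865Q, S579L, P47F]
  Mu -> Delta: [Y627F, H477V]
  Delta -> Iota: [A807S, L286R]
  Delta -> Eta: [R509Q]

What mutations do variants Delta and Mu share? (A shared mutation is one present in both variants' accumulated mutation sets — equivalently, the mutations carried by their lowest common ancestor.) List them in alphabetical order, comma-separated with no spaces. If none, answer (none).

Accumulating mutations along path to Delta:
  At Epsilon: gained [] -> total []
  At Mu: gained ['C865Q', 'S579L', 'P47F'] -> total ['C865Q', 'P47F', 'S579L']
  At Delta: gained ['Y627F', 'H477V'] -> total ['C865Q', 'H477V', 'P47F', 'S579L', 'Y627F']
Mutations(Delta) = ['C865Q', 'H477V', 'P47F', 'S579L', 'Y627F']
Accumulating mutations along path to Mu:
  At Epsilon: gained [] -> total []
  At Mu: gained ['C865Q', 'S579L', 'P47F'] -> total ['C865Q', 'P47F', 'S579L']
Mutations(Mu) = ['C865Q', 'P47F', 'S579L']
Intersection: ['C865Q', 'H477V', 'P47F', 'S579L', 'Y627F'] ∩ ['C865Q', 'P47F', 'S579L'] = ['C865Q', 'P47F', 'S579L']

Answer: C865Q,P47F,S579L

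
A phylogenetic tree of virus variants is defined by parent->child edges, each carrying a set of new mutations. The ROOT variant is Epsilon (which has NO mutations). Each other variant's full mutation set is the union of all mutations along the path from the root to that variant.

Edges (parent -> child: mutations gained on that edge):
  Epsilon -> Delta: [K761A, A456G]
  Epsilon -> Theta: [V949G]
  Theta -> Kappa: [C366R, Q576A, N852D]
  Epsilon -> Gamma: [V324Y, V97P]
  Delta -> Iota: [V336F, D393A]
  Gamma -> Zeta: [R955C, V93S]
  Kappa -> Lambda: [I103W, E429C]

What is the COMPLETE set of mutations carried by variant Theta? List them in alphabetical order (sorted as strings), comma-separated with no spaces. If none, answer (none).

At Epsilon: gained [] -> total []
At Theta: gained ['V949G'] -> total ['V949G']

Answer: V949G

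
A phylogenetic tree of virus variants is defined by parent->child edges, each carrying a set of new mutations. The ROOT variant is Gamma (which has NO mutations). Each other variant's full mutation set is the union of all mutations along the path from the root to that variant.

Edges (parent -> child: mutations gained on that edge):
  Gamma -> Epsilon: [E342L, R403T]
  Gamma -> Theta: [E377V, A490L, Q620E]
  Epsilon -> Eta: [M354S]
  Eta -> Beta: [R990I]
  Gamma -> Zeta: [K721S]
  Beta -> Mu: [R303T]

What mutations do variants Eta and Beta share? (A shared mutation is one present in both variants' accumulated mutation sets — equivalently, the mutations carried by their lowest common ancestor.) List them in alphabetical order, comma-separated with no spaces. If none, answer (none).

Accumulating mutations along path to Eta:
  At Gamma: gained [] -> total []
  At Epsilon: gained ['E342L', 'R403T'] -> total ['E342L', 'R403T']
  At Eta: gained ['M354S'] -> total ['E342L', 'M354S', 'R403T']
Mutations(Eta) = ['E342L', 'M354S', 'R403T']
Accumulating mutations along path to Beta:
  At Gamma: gained [] -> total []
  At Epsilon: gained ['E342L', 'R403T'] -> total ['E342L', 'R403T']
  At Eta: gained ['M354S'] -> total ['E342L', 'M354S', 'R403T']
  At Beta: gained ['R990I'] -> total ['E342L', 'M354S', 'R403T', 'R990I']
Mutations(Beta) = ['E342L', 'M354S', 'R403T', 'R990I']
Intersection: ['E342L', 'M354S', 'R403T'] ∩ ['E342L', 'M354S', 'R403T', 'R990I'] = ['E342L', 'M354S', 'R403T']

Answer: E342L,M354S,R403T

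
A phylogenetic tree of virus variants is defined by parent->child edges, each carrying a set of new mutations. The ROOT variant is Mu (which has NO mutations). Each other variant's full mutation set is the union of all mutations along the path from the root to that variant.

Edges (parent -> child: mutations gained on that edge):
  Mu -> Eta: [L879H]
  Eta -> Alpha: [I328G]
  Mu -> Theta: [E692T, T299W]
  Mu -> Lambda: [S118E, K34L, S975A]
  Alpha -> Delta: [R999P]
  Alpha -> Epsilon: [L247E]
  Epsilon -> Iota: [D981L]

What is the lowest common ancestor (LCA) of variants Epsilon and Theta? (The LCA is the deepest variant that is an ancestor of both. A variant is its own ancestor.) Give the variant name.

Answer: Mu

Derivation:
Path from root to Epsilon: Mu -> Eta -> Alpha -> Epsilon
  ancestors of Epsilon: {Mu, Eta, Alpha, Epsilon}
Path from root to Theta: Mu -> Theta
  ancestors of Theta: {Mu, Theta}
Common ancestors: {Mu}
Walk up from Theta: Theta (not in ancestors of Epsilon), Mu (in ancestors of Epsilon)
Deepest common ancestor (LCA) = Mu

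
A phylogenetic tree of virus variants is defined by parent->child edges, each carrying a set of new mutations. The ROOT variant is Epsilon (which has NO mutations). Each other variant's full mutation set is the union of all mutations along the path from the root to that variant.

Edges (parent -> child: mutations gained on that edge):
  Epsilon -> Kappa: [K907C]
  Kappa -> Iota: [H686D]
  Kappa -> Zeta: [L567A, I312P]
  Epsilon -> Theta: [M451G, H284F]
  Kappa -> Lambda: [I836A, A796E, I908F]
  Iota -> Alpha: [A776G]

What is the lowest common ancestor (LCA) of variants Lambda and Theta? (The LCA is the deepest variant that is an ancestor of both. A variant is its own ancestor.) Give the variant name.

Path from root to Lambda: Epsilon -> Kappa -> Lambda
  ancestors of Lambda: {Epsilon, Kappa, Lambda}
Path from root to Theta: Epsilon -> Theta
  ancestors of Theta: {Epsilon, Theta}
Common ancestors: {Epsilon}
Walk up from Theta: Theta (not in ancestors of Lambda), Epsilon (in ancestors of Lambda)
Deepest common ancestor (LCA) = Epsilon

Answer: Epsilon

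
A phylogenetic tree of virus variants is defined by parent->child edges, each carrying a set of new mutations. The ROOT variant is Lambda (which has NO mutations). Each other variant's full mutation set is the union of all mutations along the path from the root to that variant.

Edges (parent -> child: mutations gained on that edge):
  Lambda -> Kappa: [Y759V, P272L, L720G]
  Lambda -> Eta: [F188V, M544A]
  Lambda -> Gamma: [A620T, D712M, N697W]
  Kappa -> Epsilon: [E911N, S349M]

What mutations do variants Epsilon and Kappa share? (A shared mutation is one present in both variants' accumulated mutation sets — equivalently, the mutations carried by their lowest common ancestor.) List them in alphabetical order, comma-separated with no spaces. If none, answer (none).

Answer: L720G,P272L,Y759V

Derivation:
Accumulating mutations along path to Epsilon:
  At Lambda: gained [] -> total []
  At Kappa: gained ['Y759V', 'P272L', 'L720G'] -> total ['L720G', 'P272L', 'Y759V']
  At Epsilon: gained ['E911N', 'S349M'] -> total ['E911N', 'L720G', 'P272L', 'S349M', 'Y759V']
Mutations(Epsilon) = ['E911N', 'L720G', 'P272L', 'S349M', 'Y759V']
Accumulating mutations along path to Kappa:
  At Lambda: gained [] -> total []
  At Kappa: gained ['Y759V', 'P272L', 'L720G'] -> total ['L720G', 'P272L', 'Y759V']
Mutations(Kappa) = ['L720G', 'P272L', 'Y759V']
Intersection: ['E911N', 'L720G', 'P272L', 'S349M', 'Y759V'] ∩ ['L720G', 'P272L', 'Y759V'] = ['L720G', 'P272L', 'Y759V']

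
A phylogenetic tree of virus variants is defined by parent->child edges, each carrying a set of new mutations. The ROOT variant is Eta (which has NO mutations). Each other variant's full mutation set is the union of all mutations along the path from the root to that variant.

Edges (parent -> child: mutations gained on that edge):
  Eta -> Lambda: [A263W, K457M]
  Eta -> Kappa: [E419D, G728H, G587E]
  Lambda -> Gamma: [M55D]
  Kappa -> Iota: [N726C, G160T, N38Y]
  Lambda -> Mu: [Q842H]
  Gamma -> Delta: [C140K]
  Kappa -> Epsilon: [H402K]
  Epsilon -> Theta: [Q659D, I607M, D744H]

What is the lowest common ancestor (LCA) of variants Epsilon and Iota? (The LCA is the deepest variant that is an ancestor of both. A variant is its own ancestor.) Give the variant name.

Answer: Kappa

Derivation:
Path from root to Epsilon: Eta -> Kappa -> Epsilon
  ancestors of Epsilon: {Eta, Kappa, Epsilon}
Path from root to Iota: Eta -> Kappa -> Iota
  ancestors of Iota: {Eta, Kappa, Iota}
Common ancestors: {Eta, Kappa}
Walk up from Iota: Iota (not in ancestors of Epsilon), Kappa (in ancestors of Epsilon), Eta (in ancestors of Epsilon)
Deepest common ancestor (LCA) = Kappa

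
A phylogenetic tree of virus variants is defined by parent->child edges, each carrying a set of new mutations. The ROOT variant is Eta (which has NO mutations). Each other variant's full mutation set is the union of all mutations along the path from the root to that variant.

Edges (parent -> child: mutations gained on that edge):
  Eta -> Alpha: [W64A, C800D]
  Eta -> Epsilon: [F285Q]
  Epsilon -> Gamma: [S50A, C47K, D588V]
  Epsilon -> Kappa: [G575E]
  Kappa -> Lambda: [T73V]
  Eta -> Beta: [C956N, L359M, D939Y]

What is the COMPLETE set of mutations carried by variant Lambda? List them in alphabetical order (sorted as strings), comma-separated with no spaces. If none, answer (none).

Answer: F285Q,G575E,T73V

Derivation:
At Eta: gained [] -> total []
At Epsilon: gained ['F285Q'] -> total ['F285Q']
At Kappa: gained ['G575E'] -> total ['F285Q', 'G575E']
At Lambda: gained ['T73V'] -> total ['F285Q', 'G575E', 'T73V']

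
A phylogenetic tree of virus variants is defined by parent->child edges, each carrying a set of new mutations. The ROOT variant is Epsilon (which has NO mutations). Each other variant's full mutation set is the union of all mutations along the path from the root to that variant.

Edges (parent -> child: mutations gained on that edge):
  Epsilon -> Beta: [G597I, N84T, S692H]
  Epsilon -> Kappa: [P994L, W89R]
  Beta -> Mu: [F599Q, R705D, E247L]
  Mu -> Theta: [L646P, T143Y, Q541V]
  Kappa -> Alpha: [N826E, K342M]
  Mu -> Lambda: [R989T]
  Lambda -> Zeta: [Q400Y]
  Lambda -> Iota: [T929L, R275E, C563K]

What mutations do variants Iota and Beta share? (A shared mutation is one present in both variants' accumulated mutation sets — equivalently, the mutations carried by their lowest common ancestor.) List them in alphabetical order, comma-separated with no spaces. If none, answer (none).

Answer: G597I,N84T,S692H

Derivation:
Accumulating mutations along path to Iota:
  At Epsilon: gained [] -> total []
  At Beta: gained ['G597I', 'N84T', 'S692H'] -> total ['G597I', 'N84T', 'S692H']
  At Mu: gained ['F599Q', 'R705D', 'E247L'] -> total ['E247L', 'F599Q', 'G597I', 'N84T', 'R705D', 'S692H']
  At Lambda: gained ['R989T'] -> total ['E247L', 'F599Q', 'G597I', 'N84T', 'R705D', 'R989T', 'S692H']
  At Iota: gained ['T929L', 'R275E', 'C563K'] -> total ['C563K', 'E247L', 'F599Q', 'G597I', 'N84T', 'R275E', 'R705D', 'R989T', 'S692H', 'T929L']
Mutations(Iota) = ['C563K', 'E247L', 'F599Q', 'G597I', 'N84T', 'R275E', 'R705D', 'R989T', 'S692H', 'T929L']
Accumulating mutations along path to Beta:
  At Epsilon: gained [] -> total []
  At Beta: gained ['G597I', 'N84T', 'S692H'] -> total ['G597I', 'N84T', 'S692H']
Mutations(Beta) = ['G597I', 'N84T', 'S692H']
Intersection: ['C563K', 'E247L', 'F599Q', 'G597I', 'N84T', 'R275E', 'R705D', 'R989T', 'S692H', 'T929L'] ∩ ['G597I', 'N84T', 'S692H'] = ['G597I', 'N84T', 'S692H']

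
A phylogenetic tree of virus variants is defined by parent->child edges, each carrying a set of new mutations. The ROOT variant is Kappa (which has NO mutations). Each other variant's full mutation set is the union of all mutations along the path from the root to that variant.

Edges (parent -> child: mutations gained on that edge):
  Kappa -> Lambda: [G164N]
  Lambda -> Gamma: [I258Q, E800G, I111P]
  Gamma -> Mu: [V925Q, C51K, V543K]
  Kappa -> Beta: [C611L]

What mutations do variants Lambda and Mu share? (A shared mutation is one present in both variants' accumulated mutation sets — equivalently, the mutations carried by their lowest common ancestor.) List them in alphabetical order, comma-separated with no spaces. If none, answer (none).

Accumulating mutations along path to Lambda:
  At Kappa: gained [] -> total []
  At Lambda: gained ['G164N'] -> total ['G164N']
Mutations(Lambda) = ['G164N']
Accumulating mutations along path to Mu:
  At Kappa: gained [] -> total []
  At Lambda: gained ['G164N'] -> total ['G164N']
  At Gamma: gained ['I258Q', 'E800G', 'I111P'] -> total ['E800G', 'G164N', 'I111P', 'I258Q']
  At Mu: gained ['V925Q', 'C51K', 'V543K'] -> total ['C51K', 'E800G', 'G164N', 'I111P', 'I258Q', 'V543K', 'V925Q']
Mutations(Mu) = ['C51K', 'E800G', 'G164N', 'I111P', 'I258Q', 'V543K', 'V925Q']
Intersection: ['G164N'] ∩ ['C51K', 'E800G', 'G164N', 'I111P', 'I258Q', 'V543K', 'V925Q'] = ['G164N']

Answer: G164N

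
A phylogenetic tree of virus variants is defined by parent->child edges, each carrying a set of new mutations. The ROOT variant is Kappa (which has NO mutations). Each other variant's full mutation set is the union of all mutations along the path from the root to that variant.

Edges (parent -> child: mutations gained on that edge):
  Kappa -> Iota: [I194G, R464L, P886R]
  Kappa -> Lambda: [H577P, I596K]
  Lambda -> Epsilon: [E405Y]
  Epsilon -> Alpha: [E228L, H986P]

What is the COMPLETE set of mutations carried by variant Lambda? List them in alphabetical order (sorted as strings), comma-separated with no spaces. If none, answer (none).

Answer: H577P,I596K

Derivation:
At Kappa: gained [] -> total []
At Lambda: gained ['H577P', 'I596K'] -> total ['H577P', 'I596K']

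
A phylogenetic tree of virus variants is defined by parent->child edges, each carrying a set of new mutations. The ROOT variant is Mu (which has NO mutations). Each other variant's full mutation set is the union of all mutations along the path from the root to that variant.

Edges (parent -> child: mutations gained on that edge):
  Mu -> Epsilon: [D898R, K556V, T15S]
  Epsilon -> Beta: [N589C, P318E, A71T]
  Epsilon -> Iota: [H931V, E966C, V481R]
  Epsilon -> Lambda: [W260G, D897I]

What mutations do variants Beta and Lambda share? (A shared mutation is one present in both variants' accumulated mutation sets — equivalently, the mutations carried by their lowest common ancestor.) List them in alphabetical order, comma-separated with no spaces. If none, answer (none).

Accumulating mutations along path to Beta:
  At Mu: gained [] -> total []
  At Epsilon: gained ['D898R', 'K556V', 'T15S'] -> total ['D898R', 'K556V', 'T15S']
  At Beta: gained ['N589C', 'P318E', 'A71T'] -> total ['A71T', 'D898R', 'K556V', 'N589C', 'P318E', 'T15S']
Mutations(Beta) = ['A71T', 'D898R', 'K556V', 'N589C', 'P318E', 'T15S']
Accumulating mutations along path to Lambda:
  At Mu: gained [] -> total []
  At Epsilon: gained ['D898R', 'K556V', 'T15S'] -> total ['D898R', 'K556V', 'T15S']
  At Lambda: gained ['W260G', 'D897I'] -> total ['D897I', 'D898R', 'K556V', 'T15S', 'W260G']
Mutations(Lambda) = ['D897I', 'D898R', 'K556V', 'T15S', 'W260G']
Intersection: ['A71T', 'D898R', 'K556V', 'N589C', 'P318E', 'T15S'] ∩ ['D897I', 'D898R', 'K556V', 'T15S', 'W260G'] = ['D898R', 'K556V', 'T15S']

Answer: D898R,K556V,T15S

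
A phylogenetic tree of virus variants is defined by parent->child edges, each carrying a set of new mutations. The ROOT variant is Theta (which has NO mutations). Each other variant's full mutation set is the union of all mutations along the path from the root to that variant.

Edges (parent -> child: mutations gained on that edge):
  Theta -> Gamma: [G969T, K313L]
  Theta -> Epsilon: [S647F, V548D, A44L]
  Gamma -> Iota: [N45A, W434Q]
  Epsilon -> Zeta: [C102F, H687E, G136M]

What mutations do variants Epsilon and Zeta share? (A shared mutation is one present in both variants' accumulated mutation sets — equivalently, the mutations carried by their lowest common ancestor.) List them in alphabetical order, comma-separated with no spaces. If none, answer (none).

Answer: A44L,S647F,V548D

Derivation:
Accumulating mutations along path to Epsilon:
  At Theta: gained [] -> total []
  At Epsilon: gained ['S647F', 'V548D', 'A44L'] -> total ['A44L', 'S647F', 'V548D']
Mutations(Epsilon) = ['A44L', 'S647F', 'V548D']
Accumulating mutations along path to Zeta:
  At Theta: gained [] -> total []
  At Epsilon: gained ['S647F', 'V548D', 'A44L'] -> total ['A44L', 'S647F', 'V548D']
  At Zeta: gained ['C102F', 'H687E', 'G136M'] -> total ['A44L', 'C102F', 'G136M', 'H687E', 'S647F', 'V548D']
Mutations(Zeta) = ['A44L', 'C102F', 'G136M', 'H687E', 'S647F', 'V548D']
Intersection: ['A44L', 'S647F', 'V548D'] ∩ ['A44L', 'C102F', 'G136M', 'H687E', 'S647F', 'V548D'] = ['A44L', 'S647F', 'V548D']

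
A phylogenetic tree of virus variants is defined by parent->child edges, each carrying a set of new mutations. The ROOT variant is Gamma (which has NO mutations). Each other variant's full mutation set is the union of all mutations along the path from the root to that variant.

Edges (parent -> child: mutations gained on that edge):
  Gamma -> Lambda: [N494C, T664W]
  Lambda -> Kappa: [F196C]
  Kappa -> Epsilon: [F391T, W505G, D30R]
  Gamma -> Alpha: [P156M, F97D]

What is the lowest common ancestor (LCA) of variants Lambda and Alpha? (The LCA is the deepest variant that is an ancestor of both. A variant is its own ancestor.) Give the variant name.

Answer: Gamma

Derivation:
Path from root to Lambda: Gamma -> Lambda
  ancestors of Lambda: {Gamma, Lambda}
Path from root to Alpha: Gamma -> Alpha
  ancestors of Alpha: {Gamma, Alpha}
Common ancestors: {Gamma}
Walk up from Alpha: Alpha (not in ancestors of Lambda), Gamma (in ancestors of Lambda)
Deepest common ancestor (LCA) = Gamma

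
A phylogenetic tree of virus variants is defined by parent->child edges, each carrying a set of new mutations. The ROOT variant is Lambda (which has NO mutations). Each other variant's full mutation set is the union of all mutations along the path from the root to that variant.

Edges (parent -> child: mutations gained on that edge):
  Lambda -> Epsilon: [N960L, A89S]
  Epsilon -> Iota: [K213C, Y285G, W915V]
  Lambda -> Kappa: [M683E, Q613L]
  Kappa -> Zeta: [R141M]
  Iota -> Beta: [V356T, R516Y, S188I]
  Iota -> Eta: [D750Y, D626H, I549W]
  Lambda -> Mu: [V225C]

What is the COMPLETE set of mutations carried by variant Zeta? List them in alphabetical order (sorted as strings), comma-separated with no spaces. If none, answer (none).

Answer: M683E,Q613L,R141M

Derivation:
At Lambda: gained [] -> total []
At Kappa: gained ['M683E', 'Q613L'] -> total ['M683E', 'Q613L']
At Zeta: gained ['R141M'] -> total ['M683E', 'Q613L', 'R141M']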